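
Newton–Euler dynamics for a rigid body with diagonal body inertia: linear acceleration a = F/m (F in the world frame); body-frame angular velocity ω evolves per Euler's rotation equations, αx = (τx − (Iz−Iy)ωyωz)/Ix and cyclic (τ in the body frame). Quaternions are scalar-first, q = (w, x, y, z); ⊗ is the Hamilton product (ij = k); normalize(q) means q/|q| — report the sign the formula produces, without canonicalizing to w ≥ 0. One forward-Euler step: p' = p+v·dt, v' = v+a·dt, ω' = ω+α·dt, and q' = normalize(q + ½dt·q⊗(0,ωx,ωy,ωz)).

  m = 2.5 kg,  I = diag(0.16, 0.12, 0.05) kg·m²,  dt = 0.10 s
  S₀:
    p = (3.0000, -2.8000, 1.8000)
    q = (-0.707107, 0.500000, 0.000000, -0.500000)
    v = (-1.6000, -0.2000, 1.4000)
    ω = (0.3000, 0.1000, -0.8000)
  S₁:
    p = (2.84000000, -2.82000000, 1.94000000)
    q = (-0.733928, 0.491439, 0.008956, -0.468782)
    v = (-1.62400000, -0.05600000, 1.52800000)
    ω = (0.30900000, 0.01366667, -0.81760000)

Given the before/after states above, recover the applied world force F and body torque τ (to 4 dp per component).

F = (-0.6000, 3.6000, 3.2000)
τ = (0.0200, -0.1300, -0.0100)

Δω = ω₁−ω₀ = (0.00900000, -0.08633333, -0.01760000)
gyro term ω₀×Iω₀ = (0.0056, -0.0264, -0.0012)
I·α + gyro = (0.0200, -0.1300, -0.0100)
Δv = v₁−v₀ = (-0.02400000, 0.14400000, 0.12800000)
m·(v₁−v₀)/dt = (-0.6000, 3.6000, 3.2000)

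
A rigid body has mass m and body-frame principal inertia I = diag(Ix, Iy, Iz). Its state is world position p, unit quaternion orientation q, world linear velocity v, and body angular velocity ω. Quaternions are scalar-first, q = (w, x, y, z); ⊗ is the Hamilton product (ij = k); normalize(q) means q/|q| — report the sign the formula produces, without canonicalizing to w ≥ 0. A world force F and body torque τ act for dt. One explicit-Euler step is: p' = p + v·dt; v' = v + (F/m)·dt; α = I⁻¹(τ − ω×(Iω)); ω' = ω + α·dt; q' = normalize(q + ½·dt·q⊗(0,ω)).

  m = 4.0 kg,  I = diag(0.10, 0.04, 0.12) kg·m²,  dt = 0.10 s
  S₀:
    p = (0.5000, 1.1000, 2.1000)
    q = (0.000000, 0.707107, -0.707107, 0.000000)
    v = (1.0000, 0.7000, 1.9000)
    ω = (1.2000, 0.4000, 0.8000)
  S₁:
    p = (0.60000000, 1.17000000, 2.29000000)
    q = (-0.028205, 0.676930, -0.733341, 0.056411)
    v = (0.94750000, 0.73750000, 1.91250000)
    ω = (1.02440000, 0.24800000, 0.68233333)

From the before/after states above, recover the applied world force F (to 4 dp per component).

Δv = v₁−v₀ = (-0.05250000, 0.03750000, 0.01250000)
m·(v₁−v₀)/dt = (-2.1000, 1.5000, 0.5000)

F = (-2.1000, 1.5000, 0.5000)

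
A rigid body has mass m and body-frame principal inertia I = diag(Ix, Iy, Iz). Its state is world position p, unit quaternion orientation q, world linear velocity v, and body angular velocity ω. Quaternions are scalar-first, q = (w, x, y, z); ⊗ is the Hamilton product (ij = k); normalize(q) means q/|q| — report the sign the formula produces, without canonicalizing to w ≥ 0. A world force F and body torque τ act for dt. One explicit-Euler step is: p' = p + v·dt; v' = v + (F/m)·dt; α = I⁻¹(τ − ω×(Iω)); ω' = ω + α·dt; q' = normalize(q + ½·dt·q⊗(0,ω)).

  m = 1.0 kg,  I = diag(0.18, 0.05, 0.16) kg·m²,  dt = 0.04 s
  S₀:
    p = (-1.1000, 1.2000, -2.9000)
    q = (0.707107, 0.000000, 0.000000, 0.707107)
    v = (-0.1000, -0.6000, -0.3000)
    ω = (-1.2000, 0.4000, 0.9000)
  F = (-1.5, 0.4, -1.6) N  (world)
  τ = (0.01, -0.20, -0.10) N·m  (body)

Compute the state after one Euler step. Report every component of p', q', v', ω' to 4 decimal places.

linear accel F/m = (-1.5000, 0.4000, -1.6000)
new position p' = (-1.1040, 1.1760, -2.9120)
new velocity v' = (-0.1600, -0.5840, -0.3640)
precession coupling ω×(Iω) = (0.0396, -0.0216, 0.0624)
α = I⁻¹(τ − ω×Iω) = (-0.1644, -3.5680, -1.0150)
new body rate ω' = (-1.2066, 0.2573, 0.8594)
2q̇ = q⊗(0,ω) = (-0.6363963, -1.1313712, -0.5656856, 0.6363963)
q' = normalize(q + ½dt·q⊗(0,ω)) = (0.6940, -0.0226, -0.0113, 0.7195)

p' = (-1.1040, 1.1760, -2.9120)
q' = (0.6940, -0.0226, -0.0113, 0.7195)
v' = (-0.1600, -0.5840, -0.3640)
ω' = (-1.2066, 0.2573, 0.8594)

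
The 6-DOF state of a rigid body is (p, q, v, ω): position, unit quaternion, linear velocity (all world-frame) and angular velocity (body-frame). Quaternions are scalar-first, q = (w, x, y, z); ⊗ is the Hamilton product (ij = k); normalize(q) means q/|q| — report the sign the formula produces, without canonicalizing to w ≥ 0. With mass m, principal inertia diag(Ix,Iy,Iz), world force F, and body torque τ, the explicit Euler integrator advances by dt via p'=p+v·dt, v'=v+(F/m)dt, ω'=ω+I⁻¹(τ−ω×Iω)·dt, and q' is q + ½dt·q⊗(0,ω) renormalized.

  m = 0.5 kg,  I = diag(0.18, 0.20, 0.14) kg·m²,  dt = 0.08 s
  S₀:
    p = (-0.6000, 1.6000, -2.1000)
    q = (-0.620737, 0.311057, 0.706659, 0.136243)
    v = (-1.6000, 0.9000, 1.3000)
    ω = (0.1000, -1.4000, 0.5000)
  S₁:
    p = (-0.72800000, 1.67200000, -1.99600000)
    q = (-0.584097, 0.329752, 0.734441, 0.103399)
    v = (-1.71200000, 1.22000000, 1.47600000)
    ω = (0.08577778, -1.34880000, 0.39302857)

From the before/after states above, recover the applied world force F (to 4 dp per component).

Δv = v₁−v₀ = (-0.11200000, 0.32000000, 0.17600000)
m·(v₁−v₀)/dt = (-0.7000, 2.0000, 1.1000)

F = (-0.7000, 2.0000, 1.1000)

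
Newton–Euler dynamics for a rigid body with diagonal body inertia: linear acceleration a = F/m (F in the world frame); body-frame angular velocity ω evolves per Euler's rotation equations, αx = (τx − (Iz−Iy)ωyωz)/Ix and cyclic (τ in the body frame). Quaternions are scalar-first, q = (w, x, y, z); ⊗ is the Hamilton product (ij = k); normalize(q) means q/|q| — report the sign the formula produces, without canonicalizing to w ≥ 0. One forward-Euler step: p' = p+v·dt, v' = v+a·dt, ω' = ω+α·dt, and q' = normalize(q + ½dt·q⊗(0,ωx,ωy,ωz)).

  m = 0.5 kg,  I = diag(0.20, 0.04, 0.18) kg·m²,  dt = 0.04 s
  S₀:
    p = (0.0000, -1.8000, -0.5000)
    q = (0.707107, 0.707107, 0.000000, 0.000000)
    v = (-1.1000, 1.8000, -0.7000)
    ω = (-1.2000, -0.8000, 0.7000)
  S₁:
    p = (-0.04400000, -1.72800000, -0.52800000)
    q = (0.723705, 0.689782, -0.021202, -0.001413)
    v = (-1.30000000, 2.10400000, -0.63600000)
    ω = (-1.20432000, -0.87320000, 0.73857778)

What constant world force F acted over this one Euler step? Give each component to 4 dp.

F = (-2.5000, 3.8000, 0.8000)

Δv = v₁−v₀ = (-0.20000000, 0.30400000, 0.06400000)
F = m·Δv/dt = (-2.5000, 3.8000, 0.8000)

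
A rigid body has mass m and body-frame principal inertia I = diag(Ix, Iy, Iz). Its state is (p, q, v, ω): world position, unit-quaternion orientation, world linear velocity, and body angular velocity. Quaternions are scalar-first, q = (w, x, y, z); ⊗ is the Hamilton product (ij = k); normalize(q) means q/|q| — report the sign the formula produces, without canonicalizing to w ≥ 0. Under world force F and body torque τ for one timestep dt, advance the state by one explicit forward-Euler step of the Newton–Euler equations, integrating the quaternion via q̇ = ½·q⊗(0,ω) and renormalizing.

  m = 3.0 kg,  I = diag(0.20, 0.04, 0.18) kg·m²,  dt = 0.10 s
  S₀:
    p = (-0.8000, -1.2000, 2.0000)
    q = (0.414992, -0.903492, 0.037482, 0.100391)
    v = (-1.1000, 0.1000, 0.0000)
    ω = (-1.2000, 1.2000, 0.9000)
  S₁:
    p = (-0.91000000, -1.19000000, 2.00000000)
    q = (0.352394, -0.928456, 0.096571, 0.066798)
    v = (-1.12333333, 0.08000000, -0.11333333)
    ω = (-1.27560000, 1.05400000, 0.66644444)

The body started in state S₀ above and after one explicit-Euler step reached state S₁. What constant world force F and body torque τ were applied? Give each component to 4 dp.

F = (-0.7000, -0.6000, -3.4000)
τ = (0.0000, -0.0800, -0.1900)

velocity change Δv = (-0.02333333, -0.02000000, -0.11333333)
m·(v₁−v₀)/dt = (-0.7000, -0.6000, -3.4000)
rate change Δω = (-0.07560000, -0.14600000, -0.23355556)
ω₀×(Iω₀) = (0.1512, -0.0216, 0.2304)
I·α + gyro = (0.0000, -0.0800, -0.1900)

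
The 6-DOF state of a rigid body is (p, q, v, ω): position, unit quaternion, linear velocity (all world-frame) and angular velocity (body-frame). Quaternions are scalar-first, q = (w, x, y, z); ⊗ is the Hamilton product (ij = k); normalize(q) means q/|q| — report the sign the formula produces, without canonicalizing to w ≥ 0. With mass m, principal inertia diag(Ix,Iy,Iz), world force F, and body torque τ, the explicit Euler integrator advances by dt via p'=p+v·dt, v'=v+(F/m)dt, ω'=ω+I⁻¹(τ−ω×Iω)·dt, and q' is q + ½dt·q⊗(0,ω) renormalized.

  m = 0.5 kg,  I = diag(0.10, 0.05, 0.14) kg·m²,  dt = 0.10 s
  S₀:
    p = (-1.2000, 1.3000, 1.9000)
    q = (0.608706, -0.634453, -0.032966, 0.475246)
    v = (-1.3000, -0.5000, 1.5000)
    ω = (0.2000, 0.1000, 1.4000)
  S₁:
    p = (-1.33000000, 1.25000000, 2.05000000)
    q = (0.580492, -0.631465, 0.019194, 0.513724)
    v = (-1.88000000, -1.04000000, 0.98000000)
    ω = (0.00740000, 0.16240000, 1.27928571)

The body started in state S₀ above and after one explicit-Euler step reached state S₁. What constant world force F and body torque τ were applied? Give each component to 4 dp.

rate change Δω = (-0.19260000, 0.06240000, -0.12071429)
gyro term ω₀×Iω₀ = (0.0126, -0.0112, -0.0010)
τ = I·(Δω/dt) + ω₀×(Iω₀) = (-0.1800, 0.0200, -0.1700)
velocity change Δv = (-0.58000000, -0.54000000, -0.52000000)
F = m·Δv/dt = (-2.9000, -2.7000, -2.6000)

F = (-2.9000, -2.7000, -2.6000)
τ = (-0.1800, 0.0200, -0.1700)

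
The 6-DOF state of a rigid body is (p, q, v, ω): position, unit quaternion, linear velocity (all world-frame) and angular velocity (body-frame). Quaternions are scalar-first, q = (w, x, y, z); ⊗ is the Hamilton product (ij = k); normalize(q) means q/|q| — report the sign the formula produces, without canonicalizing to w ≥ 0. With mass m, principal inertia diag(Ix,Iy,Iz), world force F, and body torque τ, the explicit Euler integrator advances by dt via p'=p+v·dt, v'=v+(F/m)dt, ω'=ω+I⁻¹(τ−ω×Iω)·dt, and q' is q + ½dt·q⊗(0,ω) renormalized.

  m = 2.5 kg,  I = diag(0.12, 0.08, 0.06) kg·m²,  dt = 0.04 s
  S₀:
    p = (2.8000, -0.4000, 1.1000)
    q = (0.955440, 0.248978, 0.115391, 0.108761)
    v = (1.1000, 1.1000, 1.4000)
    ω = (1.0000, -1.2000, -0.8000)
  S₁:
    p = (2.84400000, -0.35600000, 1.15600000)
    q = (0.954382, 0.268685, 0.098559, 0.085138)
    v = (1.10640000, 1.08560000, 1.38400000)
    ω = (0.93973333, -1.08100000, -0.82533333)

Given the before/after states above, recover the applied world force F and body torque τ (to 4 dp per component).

ω₁ − ω₀ = (-0.06026667, 0.11900000, -0.02533333)
τ = I·(Δω/dt) + ω₀×(Iω₀) = (-0.2000, 0.1900, 0.0100)
velocity change Δv = (0.00640000, -0.01440000, -0.01600000)
applied force F = (0.4000, -0.9000, -1.0000)

F = (0.4000, -0.9000, -1.0000)
τ = (-0.2000, 0.1900, 0.0100)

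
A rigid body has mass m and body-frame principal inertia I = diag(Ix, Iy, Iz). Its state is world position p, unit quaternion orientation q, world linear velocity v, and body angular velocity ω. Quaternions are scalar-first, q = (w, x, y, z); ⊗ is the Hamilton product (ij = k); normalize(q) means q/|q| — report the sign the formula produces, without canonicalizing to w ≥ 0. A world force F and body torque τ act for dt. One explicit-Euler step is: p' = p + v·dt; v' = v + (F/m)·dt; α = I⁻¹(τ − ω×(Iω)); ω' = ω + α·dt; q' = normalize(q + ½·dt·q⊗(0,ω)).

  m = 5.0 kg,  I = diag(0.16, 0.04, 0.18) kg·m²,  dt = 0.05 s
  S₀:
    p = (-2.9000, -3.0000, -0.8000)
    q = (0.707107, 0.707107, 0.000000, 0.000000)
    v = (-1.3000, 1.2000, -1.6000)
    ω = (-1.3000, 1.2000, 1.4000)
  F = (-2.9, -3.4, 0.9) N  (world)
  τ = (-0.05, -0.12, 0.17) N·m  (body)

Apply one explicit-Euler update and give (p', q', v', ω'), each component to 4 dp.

linear accel F/m = (-0.5800, -0.6800, 0.1800)
p + v·dt = (-2.9650, -2.9400, -0.8800)
v + (F/m)dt = (-1.3290, 1.1660, -1.5910)
(τ − ω×Iω)/I = (-1.7825, -3.9100, -0.0956)
ω + α·dt = (-1.3891, 1.0045, 1.3952)
2q̇ = q⊗(0,ω) = (0.9192391, -0.9192391, -0.1414214, 1.8384782)
updated quaternion q' = (0.7289, 0.6830, -0.0035, 0.0459)

p' = (-2.9650, -2.9400, -0.8800)
q' = (0.7289, 0.6830, -0.0035, 0.0459)
v' = (-1.3290, 1.1660, -1.5910)
ω' = (-1.3891, 1.0045, 1.3952)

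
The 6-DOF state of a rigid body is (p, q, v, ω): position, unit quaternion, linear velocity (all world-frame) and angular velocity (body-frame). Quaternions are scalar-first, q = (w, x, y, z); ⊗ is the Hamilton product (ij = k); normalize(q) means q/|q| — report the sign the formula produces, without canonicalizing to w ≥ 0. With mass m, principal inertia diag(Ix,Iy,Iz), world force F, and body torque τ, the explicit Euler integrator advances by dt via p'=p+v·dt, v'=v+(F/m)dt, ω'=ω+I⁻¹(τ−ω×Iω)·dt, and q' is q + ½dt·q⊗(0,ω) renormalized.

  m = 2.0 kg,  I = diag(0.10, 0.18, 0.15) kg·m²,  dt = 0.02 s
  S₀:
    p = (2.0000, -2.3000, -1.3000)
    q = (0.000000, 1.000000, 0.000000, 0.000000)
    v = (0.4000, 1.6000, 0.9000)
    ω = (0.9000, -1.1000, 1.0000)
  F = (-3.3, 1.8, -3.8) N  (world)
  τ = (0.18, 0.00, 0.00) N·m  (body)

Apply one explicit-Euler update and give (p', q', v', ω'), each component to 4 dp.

p' = (2.0080, -2.2680, -1.2820)
q' = (-0.0090, 0.9998, -0.0100, -0.0110)
v' = (0.3670, 1.6180, 0.8620)
ω' = (0.9294, -1.0950, 1.0106)

a = (-1.6500, 0.9000, -1.9000)
p + v·dt = (2.0080, -2.2680, -1.2820)
v + (F/m)dt = (0.3670, 1.6180, 0.8620)
gyro term ω×Iω = (0.0330, -0.0450, -0.0792)
angular accel α = (1.4700, 0.2500, 0.5280)
ω' = ω + α·dt = (0.9294, -1.0950, 1.0106)
Hamilton product q⊗(0,ω) = (-0.9000000, 0.0000000, -1.0000000, -1.1000000)
q + ½dt·q⊗(0,ω), renormalized = (-0.0090, 0.9998, -0.0100, -0.0110)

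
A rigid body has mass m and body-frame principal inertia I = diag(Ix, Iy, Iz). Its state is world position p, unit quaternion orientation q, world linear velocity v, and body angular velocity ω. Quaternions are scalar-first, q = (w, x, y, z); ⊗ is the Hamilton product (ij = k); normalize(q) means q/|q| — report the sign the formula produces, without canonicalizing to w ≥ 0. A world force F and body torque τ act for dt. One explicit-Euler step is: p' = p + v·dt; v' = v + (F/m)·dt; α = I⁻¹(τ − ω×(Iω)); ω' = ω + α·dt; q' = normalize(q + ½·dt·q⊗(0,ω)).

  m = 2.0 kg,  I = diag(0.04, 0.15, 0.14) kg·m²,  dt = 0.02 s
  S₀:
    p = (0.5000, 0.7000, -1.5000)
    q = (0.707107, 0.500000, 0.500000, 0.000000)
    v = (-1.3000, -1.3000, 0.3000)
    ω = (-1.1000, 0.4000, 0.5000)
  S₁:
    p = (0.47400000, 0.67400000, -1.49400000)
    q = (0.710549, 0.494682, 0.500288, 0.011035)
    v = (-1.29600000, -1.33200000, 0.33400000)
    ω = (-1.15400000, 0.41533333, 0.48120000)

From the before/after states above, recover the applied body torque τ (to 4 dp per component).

τ = (-0.1100, 0.1700, -0.1800)

rate change Δω = (-0.05400000, 0.01533333, -0.01880000)
gyro term ω₀×Iω₀ = (-0.0020, 0.0550, -0.0484)
I·α + gyro = (-0.1100, 0.1700, -0.1800)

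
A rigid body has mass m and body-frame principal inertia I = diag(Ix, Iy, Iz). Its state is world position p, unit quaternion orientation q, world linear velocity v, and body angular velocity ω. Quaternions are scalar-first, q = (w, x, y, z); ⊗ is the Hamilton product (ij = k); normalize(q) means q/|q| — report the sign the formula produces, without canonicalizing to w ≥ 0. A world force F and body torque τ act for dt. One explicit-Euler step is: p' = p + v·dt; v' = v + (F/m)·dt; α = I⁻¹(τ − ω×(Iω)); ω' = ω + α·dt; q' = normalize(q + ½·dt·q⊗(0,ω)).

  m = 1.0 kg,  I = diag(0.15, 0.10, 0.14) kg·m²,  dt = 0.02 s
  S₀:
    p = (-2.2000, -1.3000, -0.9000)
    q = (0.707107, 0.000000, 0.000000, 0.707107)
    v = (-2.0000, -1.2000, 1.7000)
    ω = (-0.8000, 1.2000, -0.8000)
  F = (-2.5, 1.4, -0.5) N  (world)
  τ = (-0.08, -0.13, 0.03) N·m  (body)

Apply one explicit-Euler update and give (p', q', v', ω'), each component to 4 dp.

ω×(Iω) gyroscopic = (-0.0384, 0.0064, 0.0480)
angular accel α = (-0.2773, -1.3640, -0.1286)
ω + α·dt = (-0.8055, 1.1727, -0.8026)
q⊗(0,ω) = (0.5656856, -1.4142140, 0.2828428, -0.5656856)
updated quaternion q' = (0.7127, -0.0141, 0.0028, 0.7014)
p' = p + v·dt = (-2.2400, -1.3240, -0.8660)
v' = v + a·dt = (-2.0500, -1.1720, 1.6900)

p' = (-2.2400, -1.3240, -0.8660)
q' = (0.7127, -0.0141, 0.0028, 0.7014)
v' = (-2.0500, -1.1720, 1.6900)
ω' = (-0.8055, 1.1727, -0.8026)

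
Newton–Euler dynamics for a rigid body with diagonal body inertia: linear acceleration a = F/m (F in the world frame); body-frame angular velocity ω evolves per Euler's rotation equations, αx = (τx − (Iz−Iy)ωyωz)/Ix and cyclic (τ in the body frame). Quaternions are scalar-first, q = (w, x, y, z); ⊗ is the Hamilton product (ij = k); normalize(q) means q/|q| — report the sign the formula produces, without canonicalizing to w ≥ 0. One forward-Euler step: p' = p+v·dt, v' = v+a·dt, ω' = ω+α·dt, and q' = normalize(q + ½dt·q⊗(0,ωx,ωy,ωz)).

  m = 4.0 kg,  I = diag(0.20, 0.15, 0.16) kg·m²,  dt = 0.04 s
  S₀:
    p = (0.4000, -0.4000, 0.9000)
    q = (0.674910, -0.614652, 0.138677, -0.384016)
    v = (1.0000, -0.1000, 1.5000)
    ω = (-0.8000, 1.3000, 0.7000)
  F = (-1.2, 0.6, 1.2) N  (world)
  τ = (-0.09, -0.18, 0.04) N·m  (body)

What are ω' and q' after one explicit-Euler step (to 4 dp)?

ω' = (-0.8198, 1.2580, 0.6970)
q' = (0.6665, -0.6132, 0.1709, -0.3881)

(τ − ω×Iω)/I = (-0.4955, -1.0507, -0.0750)
ω + α·dt = (-0.8198, 1.2580, 0.6970)
Hamilton product q⊗(0,ω) = (-0.4031905, 0.0563667, 1.6148522, -0.2156690)
q + ½dt·q⊗(0,ω), renormalized = (0.6665, -0.6132, 0.1709, -0.3881)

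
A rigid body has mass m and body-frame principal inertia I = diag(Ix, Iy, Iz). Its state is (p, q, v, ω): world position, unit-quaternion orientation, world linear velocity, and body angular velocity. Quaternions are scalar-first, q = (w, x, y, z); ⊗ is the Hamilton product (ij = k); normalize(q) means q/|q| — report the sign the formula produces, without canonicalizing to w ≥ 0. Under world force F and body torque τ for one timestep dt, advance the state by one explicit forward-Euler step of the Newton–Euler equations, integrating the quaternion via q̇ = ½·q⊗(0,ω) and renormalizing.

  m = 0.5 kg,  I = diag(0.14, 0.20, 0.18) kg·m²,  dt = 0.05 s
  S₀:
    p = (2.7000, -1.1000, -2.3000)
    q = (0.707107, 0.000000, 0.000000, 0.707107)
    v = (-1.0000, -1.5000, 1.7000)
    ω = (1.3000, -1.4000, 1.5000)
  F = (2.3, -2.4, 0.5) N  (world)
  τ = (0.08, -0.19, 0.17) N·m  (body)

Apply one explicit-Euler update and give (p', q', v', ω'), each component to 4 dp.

p' = p + v·dt = (2.6500, -1.1750, -2.2150)
v' = v + a·dt = (-0.7700, -1.7400, 1.7500)
ω×(Iω) gyroscopic = (0.0420, -0.0780, -0.1092)
angular accel α = (0.2714, -0.5600, 1.5511)
ω' = ω + α·dt = (1.3136, -1.4280, 1.5776)
Hamilton product q⊗(0,ω) = (-1.0606605, 1.9091889, -0.0707107, 1.0606605)
q + ½dt·q⊗(0,ω), renormalized = (0.6793, 0.0476, -0.0018, 0.7323)

p' = (2.6500, -1.1750, -2.2150)
q' = (0.6793, 0.0476, -0.0018, 0.7323)
v' = (-0.7700, -1.7400, 1.7500)
ω' = (1.3136, -1.4280, 1.5776)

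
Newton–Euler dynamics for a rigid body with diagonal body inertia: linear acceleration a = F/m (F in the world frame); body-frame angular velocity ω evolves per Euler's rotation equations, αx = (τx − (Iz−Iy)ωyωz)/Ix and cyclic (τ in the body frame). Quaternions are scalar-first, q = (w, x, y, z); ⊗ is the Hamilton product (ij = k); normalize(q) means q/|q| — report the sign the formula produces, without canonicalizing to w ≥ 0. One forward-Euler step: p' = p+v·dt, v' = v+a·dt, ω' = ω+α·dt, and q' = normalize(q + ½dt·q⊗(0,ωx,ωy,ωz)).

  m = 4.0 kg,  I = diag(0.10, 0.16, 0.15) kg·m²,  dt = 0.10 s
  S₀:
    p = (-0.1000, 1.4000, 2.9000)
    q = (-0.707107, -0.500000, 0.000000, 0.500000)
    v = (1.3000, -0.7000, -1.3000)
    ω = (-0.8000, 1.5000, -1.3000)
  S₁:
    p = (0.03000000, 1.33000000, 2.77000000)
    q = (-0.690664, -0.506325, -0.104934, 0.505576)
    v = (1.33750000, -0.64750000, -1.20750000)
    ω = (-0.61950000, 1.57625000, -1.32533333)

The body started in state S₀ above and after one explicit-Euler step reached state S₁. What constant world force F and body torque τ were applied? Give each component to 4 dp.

F = (1.5000, 2.1000, 3.7000)
τ = (0.2000, 0.0700, -0.1100)

ω₁ − ω₀ = (0.18050000, 0.07625000, -0.02533333)
ω₀×(Iω₀) = (0.0195, -0.0520, -0.0720)
applied torque τ = (0.2000, 0.0700, -0.1100)
Δv = v₁−v₀ = (0.03750000, 0.05250000, 0.09250000)
F = m·Δv/dt = (1.5000, 2.1000, 3.7000)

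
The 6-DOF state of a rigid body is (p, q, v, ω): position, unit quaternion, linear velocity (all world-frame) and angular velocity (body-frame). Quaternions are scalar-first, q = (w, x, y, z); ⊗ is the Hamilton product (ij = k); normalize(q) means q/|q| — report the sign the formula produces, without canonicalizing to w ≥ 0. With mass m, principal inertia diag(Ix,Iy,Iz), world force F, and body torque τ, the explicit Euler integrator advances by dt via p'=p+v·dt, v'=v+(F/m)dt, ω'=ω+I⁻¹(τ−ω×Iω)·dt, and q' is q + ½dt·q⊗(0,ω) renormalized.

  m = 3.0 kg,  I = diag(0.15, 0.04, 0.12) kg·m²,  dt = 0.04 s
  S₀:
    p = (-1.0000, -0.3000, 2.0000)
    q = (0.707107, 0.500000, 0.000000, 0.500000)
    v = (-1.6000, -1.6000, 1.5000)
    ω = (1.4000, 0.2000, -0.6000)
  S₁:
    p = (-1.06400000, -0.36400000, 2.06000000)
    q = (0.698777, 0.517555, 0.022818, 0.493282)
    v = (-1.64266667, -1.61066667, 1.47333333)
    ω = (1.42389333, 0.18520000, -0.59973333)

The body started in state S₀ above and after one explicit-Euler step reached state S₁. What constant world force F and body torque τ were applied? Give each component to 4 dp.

v₁ − v₀ = (-0.04266667, -0.01066667, -0.02666667)
m·(v₁−v₀)/dt = (-3.2000, -0.8000, -2.0000)
Δω = ω₁−ω₀ = (0.02389333, -0.01480000, 0.00026667)
applied torque τ = (0.0800, -0.0400, -0.0300)

F = (-3.2000, -0.8000, -2.0000)
τ = (0.0800, -0.0400, -0.0300)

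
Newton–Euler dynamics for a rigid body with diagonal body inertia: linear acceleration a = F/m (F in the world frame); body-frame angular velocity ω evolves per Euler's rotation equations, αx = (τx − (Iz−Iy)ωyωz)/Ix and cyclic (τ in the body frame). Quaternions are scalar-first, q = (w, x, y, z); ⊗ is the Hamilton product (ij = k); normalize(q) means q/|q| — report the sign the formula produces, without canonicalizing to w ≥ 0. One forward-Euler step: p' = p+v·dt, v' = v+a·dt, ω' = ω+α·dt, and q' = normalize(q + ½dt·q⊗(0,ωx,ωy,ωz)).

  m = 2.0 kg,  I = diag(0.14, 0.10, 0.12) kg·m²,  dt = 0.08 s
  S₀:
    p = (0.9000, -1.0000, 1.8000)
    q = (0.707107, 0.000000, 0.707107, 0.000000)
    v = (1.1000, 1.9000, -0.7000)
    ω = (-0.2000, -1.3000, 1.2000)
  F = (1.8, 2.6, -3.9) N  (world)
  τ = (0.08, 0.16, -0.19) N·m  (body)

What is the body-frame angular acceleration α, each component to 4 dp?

gyro term ω×Iω = (-0.0312, -0.0048, -0.0104)
α = I⁻¹(τ − ω×Iω) = (0.7943, 1.6480, -1.4967)

α = (0.7943, 1.6480, -1.4967)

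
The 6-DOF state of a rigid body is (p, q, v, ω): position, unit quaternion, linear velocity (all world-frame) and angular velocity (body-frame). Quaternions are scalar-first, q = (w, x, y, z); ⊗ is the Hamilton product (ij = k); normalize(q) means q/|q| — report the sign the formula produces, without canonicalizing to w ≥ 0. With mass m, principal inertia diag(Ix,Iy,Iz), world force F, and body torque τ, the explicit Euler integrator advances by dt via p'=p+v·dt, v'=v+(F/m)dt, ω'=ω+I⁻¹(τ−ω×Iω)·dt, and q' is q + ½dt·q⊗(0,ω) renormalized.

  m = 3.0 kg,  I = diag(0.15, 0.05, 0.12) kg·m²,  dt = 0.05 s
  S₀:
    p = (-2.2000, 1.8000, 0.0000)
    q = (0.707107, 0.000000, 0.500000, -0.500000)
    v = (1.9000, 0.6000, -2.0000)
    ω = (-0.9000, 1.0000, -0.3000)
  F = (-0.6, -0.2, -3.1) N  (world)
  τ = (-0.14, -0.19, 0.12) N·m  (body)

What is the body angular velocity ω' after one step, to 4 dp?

precession coupling ω×(Iω) = (-0.0210, 0.0081, 0.0900)
α = I⁻¹(τ − ω×Iω) = (-0.7933, -3.9620, 0.2500)
new body rate ω' = (-0.9397, 0.8019, -0.2875)

ω' = (-0.9397, 0.8019, -0.2875)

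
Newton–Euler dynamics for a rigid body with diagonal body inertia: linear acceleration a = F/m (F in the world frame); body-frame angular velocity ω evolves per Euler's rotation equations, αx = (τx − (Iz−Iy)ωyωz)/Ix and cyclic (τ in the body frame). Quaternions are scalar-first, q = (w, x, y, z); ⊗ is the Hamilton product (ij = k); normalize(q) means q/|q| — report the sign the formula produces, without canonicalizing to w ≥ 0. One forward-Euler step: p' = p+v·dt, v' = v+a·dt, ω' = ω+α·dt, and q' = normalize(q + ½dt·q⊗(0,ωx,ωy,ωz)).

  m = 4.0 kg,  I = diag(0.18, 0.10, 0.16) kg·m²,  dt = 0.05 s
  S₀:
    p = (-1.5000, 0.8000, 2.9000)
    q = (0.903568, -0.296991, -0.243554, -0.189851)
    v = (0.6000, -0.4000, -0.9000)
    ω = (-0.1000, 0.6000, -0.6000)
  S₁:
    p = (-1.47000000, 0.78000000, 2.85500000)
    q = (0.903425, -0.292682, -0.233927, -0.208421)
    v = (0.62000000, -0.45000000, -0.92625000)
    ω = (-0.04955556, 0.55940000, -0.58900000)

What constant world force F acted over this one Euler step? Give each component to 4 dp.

Δv = v₁−v₀ = (0.02000000, -0.05000000, -0.02625000)
applied force F = (1.6000, -4.0000, -2.1000)

F = (1.6000, -4.0000, -2.1000)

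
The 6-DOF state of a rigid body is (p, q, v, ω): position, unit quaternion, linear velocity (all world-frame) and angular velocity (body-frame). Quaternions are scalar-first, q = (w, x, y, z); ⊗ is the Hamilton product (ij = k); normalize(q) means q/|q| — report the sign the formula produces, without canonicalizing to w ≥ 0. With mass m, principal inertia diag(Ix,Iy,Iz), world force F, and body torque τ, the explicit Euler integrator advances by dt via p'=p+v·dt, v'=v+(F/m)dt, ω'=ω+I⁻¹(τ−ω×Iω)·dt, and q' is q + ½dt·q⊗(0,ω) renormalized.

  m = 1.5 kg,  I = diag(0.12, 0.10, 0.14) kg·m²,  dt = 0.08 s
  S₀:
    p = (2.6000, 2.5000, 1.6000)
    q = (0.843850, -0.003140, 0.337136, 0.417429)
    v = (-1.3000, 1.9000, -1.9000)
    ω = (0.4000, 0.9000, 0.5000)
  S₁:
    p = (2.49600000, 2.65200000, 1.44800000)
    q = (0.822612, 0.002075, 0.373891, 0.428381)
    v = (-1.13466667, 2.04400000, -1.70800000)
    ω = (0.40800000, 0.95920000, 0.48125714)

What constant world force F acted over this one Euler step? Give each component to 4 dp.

Δv = v₁−v₀ = (0.16533333, 0.14400000, 0.19200000)
applied force F = (3.1000, 2.7000, 3.6000)

F = (3.1000, 2.7000, 3.6000)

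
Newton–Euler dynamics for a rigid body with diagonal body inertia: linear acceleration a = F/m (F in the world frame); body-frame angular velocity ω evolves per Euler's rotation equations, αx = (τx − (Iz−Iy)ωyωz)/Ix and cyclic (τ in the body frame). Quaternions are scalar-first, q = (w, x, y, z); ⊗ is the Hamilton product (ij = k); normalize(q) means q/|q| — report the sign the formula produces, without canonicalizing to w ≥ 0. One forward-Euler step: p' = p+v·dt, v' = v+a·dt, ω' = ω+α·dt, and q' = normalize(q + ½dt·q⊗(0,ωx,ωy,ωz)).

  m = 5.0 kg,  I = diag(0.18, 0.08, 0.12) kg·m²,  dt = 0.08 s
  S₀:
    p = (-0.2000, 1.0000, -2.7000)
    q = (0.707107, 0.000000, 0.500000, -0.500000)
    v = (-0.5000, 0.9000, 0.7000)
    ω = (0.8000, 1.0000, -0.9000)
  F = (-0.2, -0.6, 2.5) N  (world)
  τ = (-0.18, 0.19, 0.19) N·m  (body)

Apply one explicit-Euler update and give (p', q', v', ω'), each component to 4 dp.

p + v·dt = (-0.2400, 1.0720, -2.6440)
v' = v + a·dt = (-0.5032, 0.8904, 0.7400)
angular accel α = (-0.8000, 2.9150, 2.2500)
ω + α·dt = (0.7360, 1.2332, -0.7200)
q⊗(0,ω) = (-0.9500000, 0.6156856, 0.3071070, -1.0363963)
q' = normalize(q + ½dt·q⊗(0,ω)) = (0.6678, 0.0246, 0.5113, -0.5404)

p' = (-0.2400, 1.0720, -2.6440)
q' = (0.6678, 0.0246, 0.5113, -0.5404)
v' = (-0.5032, 0.8904, 0.7400)
ω' = (0.7360, 1.2332, -0.7200)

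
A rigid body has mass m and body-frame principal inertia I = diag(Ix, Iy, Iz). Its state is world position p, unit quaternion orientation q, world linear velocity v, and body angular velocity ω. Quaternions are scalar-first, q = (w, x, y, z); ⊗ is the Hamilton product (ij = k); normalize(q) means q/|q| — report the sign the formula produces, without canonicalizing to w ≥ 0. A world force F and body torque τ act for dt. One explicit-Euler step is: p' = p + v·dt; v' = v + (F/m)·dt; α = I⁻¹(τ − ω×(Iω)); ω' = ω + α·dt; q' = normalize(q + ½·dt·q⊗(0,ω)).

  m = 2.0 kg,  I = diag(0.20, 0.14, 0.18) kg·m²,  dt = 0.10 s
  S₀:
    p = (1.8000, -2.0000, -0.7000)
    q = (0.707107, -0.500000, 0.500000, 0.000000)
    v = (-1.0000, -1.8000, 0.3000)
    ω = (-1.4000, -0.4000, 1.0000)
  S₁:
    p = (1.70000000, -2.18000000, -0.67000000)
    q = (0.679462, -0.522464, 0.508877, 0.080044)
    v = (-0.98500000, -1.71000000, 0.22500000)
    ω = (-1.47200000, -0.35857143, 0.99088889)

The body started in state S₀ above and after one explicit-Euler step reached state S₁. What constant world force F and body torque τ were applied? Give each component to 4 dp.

F = (0.3000, 1.8000, -1.5000)
τ = (-0.1600, 0.0300, -0.0500)

Δω = ω₁−ω₀ = (-0.07200000, 0.04142857, -0.00911111)
ω₀×(Iω₀) = (-0.0160, -0.0280, -0.0336)
applied torque τ = (-0.1600, 0.0300, -0.0500)
Δv = v₁−v₀ = (0.01500000, 0.09000000, -0.07500000)
m·(v₁−v₀)/dt = (0.3000, 1.8000, -1.5000)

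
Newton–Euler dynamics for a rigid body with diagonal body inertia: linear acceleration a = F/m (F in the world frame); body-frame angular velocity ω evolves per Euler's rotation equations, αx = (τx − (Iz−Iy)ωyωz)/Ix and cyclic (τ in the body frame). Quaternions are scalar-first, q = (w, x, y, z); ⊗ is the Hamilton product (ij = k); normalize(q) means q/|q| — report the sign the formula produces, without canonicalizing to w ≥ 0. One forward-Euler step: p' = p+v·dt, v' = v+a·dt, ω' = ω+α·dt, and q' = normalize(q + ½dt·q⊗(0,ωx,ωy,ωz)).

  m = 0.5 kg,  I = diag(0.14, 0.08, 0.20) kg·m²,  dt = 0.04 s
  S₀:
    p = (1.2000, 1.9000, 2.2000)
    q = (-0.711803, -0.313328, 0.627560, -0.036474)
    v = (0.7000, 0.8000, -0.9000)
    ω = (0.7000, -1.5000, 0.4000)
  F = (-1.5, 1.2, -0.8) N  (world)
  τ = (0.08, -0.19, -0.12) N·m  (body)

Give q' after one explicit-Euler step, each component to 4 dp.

q' = (-0.6879, -0.3192, 0.6505, -0.0415)

Hamilton product q⊗(0,ω) = (1.1752592, -0.3019491, 1.1675039, -0.2540212)
q' = normalize(q + ½dt·q⊗(0,ω)) = (-0.6879, -0.3192, 0.6505, -0.0415)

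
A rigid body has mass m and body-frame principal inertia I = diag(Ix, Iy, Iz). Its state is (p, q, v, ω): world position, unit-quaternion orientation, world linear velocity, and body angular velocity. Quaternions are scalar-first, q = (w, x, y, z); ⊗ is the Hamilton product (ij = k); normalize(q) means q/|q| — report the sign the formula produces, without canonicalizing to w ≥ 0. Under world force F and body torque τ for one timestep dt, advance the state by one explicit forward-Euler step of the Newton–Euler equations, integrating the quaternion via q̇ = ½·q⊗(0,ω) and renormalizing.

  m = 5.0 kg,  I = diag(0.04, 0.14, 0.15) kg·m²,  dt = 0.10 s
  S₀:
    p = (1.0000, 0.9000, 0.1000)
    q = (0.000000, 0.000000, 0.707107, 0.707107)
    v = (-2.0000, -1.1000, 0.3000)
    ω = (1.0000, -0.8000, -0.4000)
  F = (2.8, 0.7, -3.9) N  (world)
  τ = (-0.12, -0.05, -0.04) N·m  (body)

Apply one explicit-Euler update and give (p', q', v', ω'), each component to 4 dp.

p' = (0.8000, 0.7900, 0.1300)
q' = (0.0423, 0.0141, 0.7408, 0.6702)
v' = (-1.9440, -1.0860, 0.2220)
ω' = (0.6920, -0.8671, -0.3733)

p' = p + v·dt = (0.8000, 0.7900, 0.1300)
new velocity v' = (-1.9440, -1.0860, 0.2220)
angular accel α = (-3.0800, -0.6714, 0.2667)
ω' = ω + α·dt = (0.6920, -0.8671, -0.3733)
Hamilton product q⊗(0,ω) = (0.8485284, 0.2828428, 0.7071070, -0.7071070)
q' = normalize(q + ½dt·q⊗(0,ω)) = (0.0423, 0.0141, 0.7408, 0.6702)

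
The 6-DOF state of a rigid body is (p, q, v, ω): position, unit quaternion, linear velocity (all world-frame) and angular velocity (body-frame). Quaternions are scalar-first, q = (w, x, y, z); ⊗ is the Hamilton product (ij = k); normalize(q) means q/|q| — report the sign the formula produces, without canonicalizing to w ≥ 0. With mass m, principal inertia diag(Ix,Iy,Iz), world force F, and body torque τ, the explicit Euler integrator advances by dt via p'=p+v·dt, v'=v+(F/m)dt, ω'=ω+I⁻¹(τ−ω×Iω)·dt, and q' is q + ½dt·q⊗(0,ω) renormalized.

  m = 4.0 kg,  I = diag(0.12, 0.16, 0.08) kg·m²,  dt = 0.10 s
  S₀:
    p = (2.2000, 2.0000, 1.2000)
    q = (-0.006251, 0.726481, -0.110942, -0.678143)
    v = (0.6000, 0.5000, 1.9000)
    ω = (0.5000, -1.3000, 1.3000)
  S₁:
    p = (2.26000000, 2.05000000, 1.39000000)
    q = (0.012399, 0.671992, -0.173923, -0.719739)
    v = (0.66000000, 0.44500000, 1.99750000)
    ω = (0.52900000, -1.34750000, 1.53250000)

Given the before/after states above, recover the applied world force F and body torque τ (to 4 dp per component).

F = (2.4000, -2.2000, 3.9000)
τ = (0.1700, -0.0500, 0.1600)

velocity change Δv = (0.06000000, -0.05500000, 0.09750000)
applied force F = (2.4000, -2.2000, 3.9000)
rate change Δω = (0.02900000, -0.04750000, 0.23250000)
applied torque τ = (0.1700, -0.0500, 0.1600)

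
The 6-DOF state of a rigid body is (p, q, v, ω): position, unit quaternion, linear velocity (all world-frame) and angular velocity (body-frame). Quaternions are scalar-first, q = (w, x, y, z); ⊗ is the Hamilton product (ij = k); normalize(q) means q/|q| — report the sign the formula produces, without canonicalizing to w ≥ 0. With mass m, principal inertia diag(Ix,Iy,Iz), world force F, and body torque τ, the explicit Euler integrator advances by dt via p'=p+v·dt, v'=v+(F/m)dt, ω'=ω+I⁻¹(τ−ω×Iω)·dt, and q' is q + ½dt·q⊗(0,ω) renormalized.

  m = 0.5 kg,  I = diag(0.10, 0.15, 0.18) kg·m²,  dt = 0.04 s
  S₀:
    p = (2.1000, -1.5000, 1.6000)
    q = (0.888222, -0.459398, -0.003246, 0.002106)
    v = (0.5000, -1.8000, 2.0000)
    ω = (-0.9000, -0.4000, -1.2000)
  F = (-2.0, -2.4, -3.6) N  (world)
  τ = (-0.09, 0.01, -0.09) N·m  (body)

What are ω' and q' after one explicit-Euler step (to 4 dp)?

angular accel α = (-1.0440, 0.6427, -0.6000)
ω' = ω + α·dt = (-0.9418, -0.3743, -1.2240)
2q̇ = q⊗(0,ω) = (-0.4122294, -0.7946622, -0.9084618, -0.8850286)
updated quaternion q' = (0.8796, -0.4751, -0.0214, -0.0156)

ω' = (-0.9418, -0.3743, -1.2240)
q' = (0.8796, -0.4751, -0.0214, -0.0156)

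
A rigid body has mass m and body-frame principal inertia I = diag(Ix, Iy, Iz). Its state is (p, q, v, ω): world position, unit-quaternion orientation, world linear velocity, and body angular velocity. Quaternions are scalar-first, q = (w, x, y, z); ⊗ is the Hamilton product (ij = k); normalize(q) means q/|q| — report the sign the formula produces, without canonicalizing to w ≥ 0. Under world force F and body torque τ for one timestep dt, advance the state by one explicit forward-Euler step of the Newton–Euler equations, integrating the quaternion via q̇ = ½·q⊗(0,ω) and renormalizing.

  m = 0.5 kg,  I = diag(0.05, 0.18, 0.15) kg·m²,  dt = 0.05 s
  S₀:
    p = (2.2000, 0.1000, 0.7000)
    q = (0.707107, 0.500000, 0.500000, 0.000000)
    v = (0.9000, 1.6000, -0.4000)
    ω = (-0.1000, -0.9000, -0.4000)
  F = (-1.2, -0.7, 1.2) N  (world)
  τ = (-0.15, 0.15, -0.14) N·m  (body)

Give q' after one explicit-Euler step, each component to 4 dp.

q' = (0.7194, 0.4931, 0.4889, -0.0171)

2q̇ = q⊗(0,ω) = (0.5000000, -0.2707107, -0.4363963, -0.6828428)
q + ½dt·q⊗(0,ω), renormalized = (0.7194, 0.4931, 0.4889, -0.0171)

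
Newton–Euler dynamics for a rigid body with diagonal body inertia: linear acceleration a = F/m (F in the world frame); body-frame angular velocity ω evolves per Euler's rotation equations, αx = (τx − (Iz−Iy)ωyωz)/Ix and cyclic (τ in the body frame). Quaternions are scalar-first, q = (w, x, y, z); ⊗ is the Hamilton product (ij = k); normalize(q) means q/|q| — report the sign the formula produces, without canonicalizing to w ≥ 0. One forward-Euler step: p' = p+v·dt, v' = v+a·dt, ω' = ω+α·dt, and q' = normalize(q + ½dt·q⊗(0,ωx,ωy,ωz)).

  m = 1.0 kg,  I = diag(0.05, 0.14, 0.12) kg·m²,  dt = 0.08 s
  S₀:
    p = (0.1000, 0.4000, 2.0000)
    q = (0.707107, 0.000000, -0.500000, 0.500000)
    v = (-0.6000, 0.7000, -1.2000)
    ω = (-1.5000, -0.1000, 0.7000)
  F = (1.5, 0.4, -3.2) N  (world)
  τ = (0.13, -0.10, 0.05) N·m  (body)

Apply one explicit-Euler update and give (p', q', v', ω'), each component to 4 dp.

p' = (0.0520, 0.4560, 1.9040)
q' = (0.6896, -0.0543, -0.5317, 0.4887)
v' = (-0.4800, 0.7320, -1.4560)
ω' = (-1.2942, -0.1991, 0.7243)

a = F/m = (1.5000, 0.4000, -3.2000)
new position p' = (0.0520, 0.4560, 1.9040)
v' = v + a·dt = (-0.4800, 0.7320, -1.4560)
α = I⁻¹(τ − ω×Iω) = (2.5720, -1.2393, 0.3042)
ω' = ω + α·dt = (-1.2942, -0.1991, 0.7243)
Hamilton product q⊗(0,ω) = (-0.4000000, -1.3606605, -0.8207107, -0.2550251)
q + ½dt·q⊗(0,ω), renormalized = (0.6896, -0.0543, -0.5317, 0.4887)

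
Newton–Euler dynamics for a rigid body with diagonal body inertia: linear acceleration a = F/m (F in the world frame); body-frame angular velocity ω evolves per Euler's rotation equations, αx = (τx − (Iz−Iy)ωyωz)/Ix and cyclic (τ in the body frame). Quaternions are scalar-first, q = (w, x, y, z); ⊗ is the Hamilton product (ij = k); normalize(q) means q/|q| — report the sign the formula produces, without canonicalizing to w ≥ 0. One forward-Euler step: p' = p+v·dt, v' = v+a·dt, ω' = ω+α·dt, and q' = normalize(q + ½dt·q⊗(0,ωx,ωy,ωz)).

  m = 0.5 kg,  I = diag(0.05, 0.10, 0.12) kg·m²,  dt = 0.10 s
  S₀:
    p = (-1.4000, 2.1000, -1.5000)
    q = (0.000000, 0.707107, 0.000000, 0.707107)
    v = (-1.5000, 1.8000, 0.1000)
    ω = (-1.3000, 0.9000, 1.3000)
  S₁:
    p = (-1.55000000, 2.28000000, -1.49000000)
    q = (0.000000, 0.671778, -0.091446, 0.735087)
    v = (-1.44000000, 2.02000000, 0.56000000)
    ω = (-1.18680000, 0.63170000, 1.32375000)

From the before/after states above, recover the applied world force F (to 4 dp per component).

F = (0.3000, 1.1000, 2.3000)

Δv = v₁−v₀ = (0.06000000, 0.22000000, 0.46000000)
m·(v₁−v₀)/dt = (0.3000, 1.1000, 2.3000)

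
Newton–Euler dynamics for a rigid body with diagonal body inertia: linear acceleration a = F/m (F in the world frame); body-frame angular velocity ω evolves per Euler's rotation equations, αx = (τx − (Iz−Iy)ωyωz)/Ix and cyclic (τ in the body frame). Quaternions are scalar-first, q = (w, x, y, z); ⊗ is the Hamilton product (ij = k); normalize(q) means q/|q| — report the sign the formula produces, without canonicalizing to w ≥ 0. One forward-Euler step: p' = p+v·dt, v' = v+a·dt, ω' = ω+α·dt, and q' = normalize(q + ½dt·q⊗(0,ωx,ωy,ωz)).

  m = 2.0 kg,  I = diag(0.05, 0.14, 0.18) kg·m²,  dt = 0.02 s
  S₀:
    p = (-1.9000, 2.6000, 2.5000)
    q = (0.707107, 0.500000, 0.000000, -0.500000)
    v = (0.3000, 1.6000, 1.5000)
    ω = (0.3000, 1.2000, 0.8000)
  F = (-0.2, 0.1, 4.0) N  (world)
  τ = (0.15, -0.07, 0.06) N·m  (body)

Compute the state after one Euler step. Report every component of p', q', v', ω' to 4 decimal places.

p' = (-1.8940, 2.6320, 2.5300)
q' = (0.7095, 0.5081, 0.0030, -0.4883)
v' = (0.2980, 1.6010, 1.5400)
ω' = (0.3446, 1.1945, 0.8031)

gyro term ω×Iω = (0.0384, -0.0312, 0.0324)
angular accel α = (2.2320, -0.2771, 0.1533)
ω + α·dt = (0.3446, 1.1945, 0.8031)
2q̇ = q⊗(0,ω) = (0.2500000, 0.8121321, 0.2985284, 1.1656856)
q + ½dt·q⊗(0,ω), renormalized = (0.7095, 0.5081, 0.0030, -0.4883)
linear accel F/m = (-0.1000, 0.0500, 2.0000)
p + v·dt = (-1.8940, 2.6320, 2.5300)
v' = v + a·dt = (0.2980, 1.6010, 1.5400)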